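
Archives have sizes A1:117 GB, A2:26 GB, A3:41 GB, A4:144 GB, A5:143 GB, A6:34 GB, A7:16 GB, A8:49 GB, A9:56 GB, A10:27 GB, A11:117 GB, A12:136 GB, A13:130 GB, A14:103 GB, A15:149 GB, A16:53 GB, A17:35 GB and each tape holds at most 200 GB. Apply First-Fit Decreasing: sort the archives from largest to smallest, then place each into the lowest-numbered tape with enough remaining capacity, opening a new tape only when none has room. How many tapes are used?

8

Sorted descending: 149, 144, 143, 136, 130, 117, 117, 103, 56, 53, 49, 41, 35, 34, 27, 26, 16.
tape 1: place 149 GB, 51 GB left
tape 2: place 144 GB, 56 GB left
tape 3: place 143 GB, 57 GB left
tape 4: place 136 GB, 64 GB left
tape 5: place 130 GB, 70 GB left
tape 6: place 117 GB, 83 GB left
tape 7: place 117 GB, 83 GB left
tape 8: place 103 GB, 97 GB left
tape 2: place 56 GB, 0 GB left
tape 3: place 53 GB, 4 GB left
tape 1: place 49 GB, 2 GB left
tape 4: place 41 GB, 23 GB left
tape 5: place 35 GB, 35 GB left
tape 5: place 34 GB, 1 GB left
tape 6: place 27 GB, 56 GB left
tape 6: place 26 GB, 30 GB left
tape 4: place 16 GB, 7 GB left
Final tapes: [149,49] [144,56] [143,53] [136,41,16] [130,35,34] [117,27,26] [117] [103].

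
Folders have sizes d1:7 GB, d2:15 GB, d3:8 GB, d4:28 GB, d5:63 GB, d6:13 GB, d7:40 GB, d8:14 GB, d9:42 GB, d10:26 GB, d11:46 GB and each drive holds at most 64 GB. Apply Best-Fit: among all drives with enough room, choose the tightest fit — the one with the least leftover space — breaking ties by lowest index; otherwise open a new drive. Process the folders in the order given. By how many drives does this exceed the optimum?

1

Best-Fit: [7,15,8,28] [63] [13,40] [14,42] [26] [46] → 6 drives.
Total size 302 GB; any packing needs at least ⌈302/64⌉ = 5 drives.
An optimal packing achieves that bound: [63] [46,15] [42,14,8] [40,13,7] [28,26] → 5 drives.
Excess: 6 − 5 = 1.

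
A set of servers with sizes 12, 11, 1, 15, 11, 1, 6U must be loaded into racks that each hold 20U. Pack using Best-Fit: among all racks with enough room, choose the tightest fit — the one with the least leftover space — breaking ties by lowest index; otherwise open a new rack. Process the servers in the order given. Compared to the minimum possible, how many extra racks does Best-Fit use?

0

Best-Fit: [12,1,6] [11] [15,1] [11] → 4 racks.
4 servers exceed 10U (half the capacity), and no two of those can share a rack, so at least 4 racks are needed.
So 4 is already optimal.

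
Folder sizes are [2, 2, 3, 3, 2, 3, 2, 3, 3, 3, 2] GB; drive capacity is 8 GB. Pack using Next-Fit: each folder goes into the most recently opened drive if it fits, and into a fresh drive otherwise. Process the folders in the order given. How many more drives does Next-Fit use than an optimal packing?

0

Next-Fit: [2,2,3] [3,2,3] [2,3,3] [3,2] → 4 drives.
Total size 28 GB; any packing needs at least ⌈28/8⌉ = 4 drives.
So 4 is already optimal.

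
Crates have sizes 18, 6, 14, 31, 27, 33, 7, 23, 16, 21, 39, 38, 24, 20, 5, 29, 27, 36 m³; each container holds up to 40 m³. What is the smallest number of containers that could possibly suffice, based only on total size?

11 containers

Total size = 18 + 6 + 14 + 31 + 27 + 33 + 7 + 23 + 16 + 21 + 39 + 38 + 24 + 20 + 5 + 29 + 27 + 36 = 414 m³.
⌈414 / 40⌉ = 11.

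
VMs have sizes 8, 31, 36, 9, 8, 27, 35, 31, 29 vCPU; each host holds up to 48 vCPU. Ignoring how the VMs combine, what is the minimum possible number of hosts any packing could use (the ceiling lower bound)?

Total size = 8 + 31 + 36 + 9 + 8 + 27 + 35 + 31 + 29 = 214 vCPU.
⌈214 / 48⌉ = 5.

5 hosts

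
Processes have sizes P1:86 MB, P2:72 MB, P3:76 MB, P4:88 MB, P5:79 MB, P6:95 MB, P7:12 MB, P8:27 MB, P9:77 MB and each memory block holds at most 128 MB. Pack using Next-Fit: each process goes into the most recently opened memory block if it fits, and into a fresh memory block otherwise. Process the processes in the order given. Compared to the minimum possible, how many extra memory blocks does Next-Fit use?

0

Next-Fit: [86] [72] [76] [88] [79] [95,12] [27,77] → 7 memory blocks.
7 processes exceed 64 MB (half the capacity), and no two of those can share a memory block, so at least 7 memory blocks are needed.
So 7 is already optimal.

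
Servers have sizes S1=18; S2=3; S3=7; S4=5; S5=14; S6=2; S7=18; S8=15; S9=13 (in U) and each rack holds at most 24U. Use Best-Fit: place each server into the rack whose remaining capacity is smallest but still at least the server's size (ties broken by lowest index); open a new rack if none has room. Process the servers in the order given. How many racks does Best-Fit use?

Put S1 (18U) in rack 1; 6U remain.
Put S2 (3U) in rack 1; 3U remain.
Put S3 (7U) in rack 2; 17U remain.
Put S4 (5U) in rack 2; 12U remain.
Put S5 (14U) in rack 3; 10U remain.
Put S6 (2U) in rack 1; 1U remain.
Put S7 (18U) in rack 4; 6U remain.
Put S8 (15U) in rack 5; 9U remain.
Put S9 (13U) in rack 6; 11U remain.

6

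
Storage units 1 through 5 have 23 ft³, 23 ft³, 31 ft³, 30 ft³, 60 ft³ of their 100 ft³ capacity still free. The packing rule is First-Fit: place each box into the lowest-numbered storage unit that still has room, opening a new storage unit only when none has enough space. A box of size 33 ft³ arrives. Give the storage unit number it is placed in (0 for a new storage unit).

5

Storage units with room: storage unit 5 (60 ft³).
The first with room is storage unit 5.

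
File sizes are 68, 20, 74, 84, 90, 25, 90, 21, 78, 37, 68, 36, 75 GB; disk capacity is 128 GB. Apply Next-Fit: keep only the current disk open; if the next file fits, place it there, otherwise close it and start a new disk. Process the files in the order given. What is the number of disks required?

Put 68 GB in disk 1; 60 GB remain.
Put 20 GB in disk 1; 40 GB remain.
Put 74 GB in disk 2; 54 GB remain.
Put 84 GB in disk 3; 44 GB remain.
Put 90 GB in disk 4; 38 GB remain.
Put 25 GB in disk 4; 13 GB remain.
Put 90 GB in disk 5; 38 GB remain.
Put 21 GB in disk 5; 17 GB remain.
Put 78 GB in disk 6; 50 GB remain.
Put 37 GB in disk 6; 13 GB remain.
Put 68 GB in disk 7; 60 GB remain.
Put 36 GB in disk 7; 24 GB remain.
Put 75 GB in disk 8; 53 GB remain.
Final disks: [68,20] [74] [84] [90,25] [90,21] [78,37] [68,36] [75].

8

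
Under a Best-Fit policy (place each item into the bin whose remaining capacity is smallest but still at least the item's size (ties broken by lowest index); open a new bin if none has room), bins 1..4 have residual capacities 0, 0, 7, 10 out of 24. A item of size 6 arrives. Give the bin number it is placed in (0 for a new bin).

3

Bins with room: bin 3 (7), bin 4 (10).
Tightest fit is bin 3 with 7 free.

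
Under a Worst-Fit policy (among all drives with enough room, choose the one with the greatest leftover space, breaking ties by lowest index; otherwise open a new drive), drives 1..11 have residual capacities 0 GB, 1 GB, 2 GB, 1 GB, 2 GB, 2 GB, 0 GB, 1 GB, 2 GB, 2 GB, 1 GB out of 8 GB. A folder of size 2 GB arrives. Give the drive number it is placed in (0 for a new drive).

Drives with room: drive 3 (2 GB), drive 5 (2 GB), drive 6 (2 GB), drive 9 (2 GB), drive 10 (2 GB).
Most room is drive 3 with 2 GB free.

3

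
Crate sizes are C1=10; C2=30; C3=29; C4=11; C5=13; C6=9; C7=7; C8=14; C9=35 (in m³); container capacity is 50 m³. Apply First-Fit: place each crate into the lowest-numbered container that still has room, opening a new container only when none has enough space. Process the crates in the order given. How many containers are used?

4

C1 (10 m³) → container 1 (remaining 40 m³)
C2 (30 m³) → container 1 (remaining 10 m³)
C3 (29 m³) → container 2 (remaining 21 m³)
C4 (11 m³) → container 2 (remaining 10 m³)
C5 (13 m³) → container 3 (remaining 37 m³)
C6 (9 m³) → container 1 (remaining 1 m³)
C7 (7 m³) → container 2 (remaining 3 m³)
C8 (14 m³) → container 3 (remaining 23 m³)
C9 (35 m³) → container 4 (remaining 15 m³)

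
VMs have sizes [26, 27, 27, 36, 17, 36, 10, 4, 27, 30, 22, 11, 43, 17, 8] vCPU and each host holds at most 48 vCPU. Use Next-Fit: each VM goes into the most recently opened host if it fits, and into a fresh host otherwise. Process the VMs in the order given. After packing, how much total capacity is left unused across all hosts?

host 1: place 26 vCPU, 22 vCPU left
host 2: place 27 vCPU, 21 vCPU left
host 3: place 27 vCPU, 21 vCPU left
host 4: place 36 vCPU, 12 vCPU left
host 5: place 17 vCPU, 31 vCPU left
host 6: place 36 vCPU, 12 vCPU left
host 6: place 10 vCPU, 2 vCPU left
host 7: place 4 vCPU, 44 vCPU left
host 7: place 27 vCPU, 17 vCPU left
host 8: place 30 vCPU, 18 vCPU left
host 9: place 22 vCPU, 26 vCPU left
host 9: place 11 vCPU, 15 vCPU left
host 10: place 43 vCPU, 5 vCPU left
host 11: place 17 vCPU, 31 vCPU left
host 11: place 8 vCPU, 23 vCPU left
11 hosts × 48 vCPU = 528 vCPU; used 341 vCPU; unused 187 vCPU.

187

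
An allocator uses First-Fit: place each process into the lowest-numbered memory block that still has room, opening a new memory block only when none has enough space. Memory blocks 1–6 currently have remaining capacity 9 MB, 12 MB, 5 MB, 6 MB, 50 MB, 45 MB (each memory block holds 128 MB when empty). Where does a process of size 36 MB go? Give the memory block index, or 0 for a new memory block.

5

Memory blocks with room: memory block 5 (50 MB), memory block 6 (45 MB).
The first with room is memory block 5.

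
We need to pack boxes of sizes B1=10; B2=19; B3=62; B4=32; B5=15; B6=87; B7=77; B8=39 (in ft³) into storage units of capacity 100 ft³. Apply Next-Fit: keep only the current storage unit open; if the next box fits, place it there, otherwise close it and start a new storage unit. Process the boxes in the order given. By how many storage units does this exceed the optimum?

Next-Fit: [10,19,62] [32,15] [87] [77] [39] → 5 storage units.
Total size 341 ft³; any packing needs at least ⌈341/100⌉ = 4 storage units.
An optimal packing achieves that bound: [87,10] [77,19] [62,32] [39,15] → 4 storage units.
Excess: 5 − 4 = 1.

1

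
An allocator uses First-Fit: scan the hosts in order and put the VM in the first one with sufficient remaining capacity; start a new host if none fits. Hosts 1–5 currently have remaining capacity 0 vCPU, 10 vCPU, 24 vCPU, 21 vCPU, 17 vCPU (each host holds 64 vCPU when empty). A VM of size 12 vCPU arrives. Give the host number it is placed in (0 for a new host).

3

Hosts with room: host 3 (24 vCPU), host 4 (21 vCPU), host 5 (17 vCPU).
The first with room is host 3.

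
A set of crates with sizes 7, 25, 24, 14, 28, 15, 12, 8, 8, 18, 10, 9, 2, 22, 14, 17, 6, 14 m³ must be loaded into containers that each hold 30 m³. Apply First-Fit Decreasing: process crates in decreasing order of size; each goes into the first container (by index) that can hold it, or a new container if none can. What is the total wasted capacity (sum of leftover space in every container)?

17

Sorted descending: 28, 25, 24, 22, 18, 17, 15, 14, 14, 14, 12, 10, 9, 8, 8, 7, 6, 2.
Put 28 m³ in container 1; 2 m³ remain.
Put 25 m³ in container 2; 5 m³ remain.
Put 24 m³ in container 3; 6 m³ remain.
Put 22 m³ in container 4; 8 m³ remain.
Put 18 m³ in container 5; 12 m³ remain.
Put 17 m³ in container 6; 13 m³ remain.
Put 15 m³ in container 7; 15 m³ remain.
Put 14 m³ in container 7; 1 m³ remain.
Put 14 m³ in container 8; 16 m³ remain.
Put 14 m³ in container 8; 2 m³ remain.
Put 12 m³ in container 5; 0 m³ remain.
Put 10 m³ in container 6; 3 m³ remain.
Put 9 m³ in container 9; 21 m³ remain.
Put 8 m³ in container 4; 0 m³ remain.
Put 8 m³ in container 9; 13 m³ remain.
Put 7 m³ in container 9; 6 m³ remain.
Put 6 m³ in container 3; 0 m³ remain.
Put 2 m³ in container 1; 0 m³ remain.
9 containers × 30 m³ = 270 m³; used 253 m³; unused 17 m³.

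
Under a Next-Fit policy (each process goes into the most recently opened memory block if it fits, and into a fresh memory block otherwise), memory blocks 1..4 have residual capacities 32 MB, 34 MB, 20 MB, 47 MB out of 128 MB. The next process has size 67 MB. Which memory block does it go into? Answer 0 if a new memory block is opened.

Next-Fit only looks at memory block 4, which has 47 MB free.
67 MB does not fit, so a new memory block is opened.

0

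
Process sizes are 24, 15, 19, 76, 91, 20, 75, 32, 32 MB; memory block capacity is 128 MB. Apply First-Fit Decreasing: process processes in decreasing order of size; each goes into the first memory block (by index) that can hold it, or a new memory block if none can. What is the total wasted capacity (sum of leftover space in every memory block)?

Sorted descending: 91, 76, 75, 32, 32, 24, 20, 19, 15.
memory block 1: place 91 MB, 37 MB left
memory block 2: place 76 MB, 52 MB left
memory block 3: place 75 MB, 53 MB left
memory block 1: place 32 MB, 5 MB left
memory block 2: place 32 MB, 20 MB left
memory block 3: place 24 MB, 29 MB left
memory block 2: place 20 MB, 0 MB left
memory block 3: place 19 MB, 10 MB left
memory block 4: place 15 MB, 113 MB left
4 memory blocks × 128 MB = 512 MB; used 384 MB; unused 128 MB.

128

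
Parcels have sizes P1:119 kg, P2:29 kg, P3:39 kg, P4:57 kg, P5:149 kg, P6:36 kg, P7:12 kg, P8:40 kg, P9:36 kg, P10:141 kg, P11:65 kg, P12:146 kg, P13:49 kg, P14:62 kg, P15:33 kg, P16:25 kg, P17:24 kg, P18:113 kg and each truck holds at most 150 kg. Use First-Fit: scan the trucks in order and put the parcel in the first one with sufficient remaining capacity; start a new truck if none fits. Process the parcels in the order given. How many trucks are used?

P1 (119 kg) → truck 1 (remaining 31 kg)
P2 (29 kg) → truck 1 (remaining 2 kg)
P3 (39 kg) → truck 2 (remaining 111 kg)
P4 (57 kg) → truck 2 (remaining 54 kg)
P5 (149 kg) → truck 3 (remaining 1 kg)
P6 (36 kg) → truck 2 (remaining 18 kg)
P7 (12 kg) → truck 2 (remaining 6 kg)
P8 (40 kg) → truck 4 (remaining 110 kg)
P9 (36 kg) → truck 4 (remaining 74 kg)
P10 (141 kg) → truck 5 (remaining 9 kg)
P11 (65 kg) → truck 4 (remaining 9 kg)
P12 (146 kg) → truck 6 (remaining 4 kg)
P13 (49 kg) → truck 7 (remaining 101 kg)
P14 (62 kg) → truck 7 (remaining 39 kg)
P15 (33 kg) → truck 7 (remaining 6 kg)
P16 (25 kg) → truck 8 (remaining 125 kg)
P17 (24 kg) → truck 8 (remaining 101 kg)
P18 (113 kg) → truck 9 (remaining 37 kg)
Final trucks: [119,29] [39,57,36,12] [149] [40,36,65] [141] [146] [49,62,33] [25,24] [113].

9 trucks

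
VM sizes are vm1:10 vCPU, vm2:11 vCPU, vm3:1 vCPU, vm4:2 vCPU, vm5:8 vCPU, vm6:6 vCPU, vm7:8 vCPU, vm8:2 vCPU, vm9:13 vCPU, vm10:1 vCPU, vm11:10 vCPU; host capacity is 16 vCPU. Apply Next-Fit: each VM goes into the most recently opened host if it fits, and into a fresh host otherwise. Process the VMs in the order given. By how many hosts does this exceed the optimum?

Next-Fit: [10] [11,1,2] [8,6] [8,2] [13,1] [10] → 6 hosts.
Total size 72 vCPU; any packing needs at least ⌈72/16⌉ = 5 hosts.
An optimal packing achieves that bound: [13,2,1] [11,2,1] [10,6] [10] [8,8] → 5 hosts.
Excess: 6 − 5 = 1.

1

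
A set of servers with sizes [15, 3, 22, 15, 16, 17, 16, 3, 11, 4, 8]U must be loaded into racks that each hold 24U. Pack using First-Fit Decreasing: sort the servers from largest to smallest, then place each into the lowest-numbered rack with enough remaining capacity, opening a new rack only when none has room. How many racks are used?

7 racks

Sorted descending: 22, 17, 16, 16, 15, 15, 11, 8, 4, 3, 3.
rack 1: place 22U, 2U left
rack 2: place 17U, 7U left
rack 3: place 16U, 8U left
rack 4: place 16U, 8U left
rack 5: place 15U, 9U left
rack 6: place 15U, 9U left
rack 7: place 11U, 13U left
rack 3: place 8U, 0U left
rack 2: place 4U, 3U left
rack 2: place 3U, 0U left
rack 4: place 3U, 5U left
Final racks: [22] [17,4,3] [16,8] [16,3] [15] [15] [11].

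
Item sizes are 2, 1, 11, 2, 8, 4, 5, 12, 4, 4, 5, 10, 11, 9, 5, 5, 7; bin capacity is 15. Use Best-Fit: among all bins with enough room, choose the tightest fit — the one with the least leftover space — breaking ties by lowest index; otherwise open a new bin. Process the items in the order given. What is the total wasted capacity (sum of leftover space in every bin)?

15

bin 1: place 2, 13 left
bin 1: place 1, 12 left
bin 1: place 11, 1 left
bin 2: place 2, 13 left
bin 2: place 8, 5 left
bin 2: place 4, 1 left
bin 3: place 5, 10 left
bin 4: place 12, 3 left
bin 3: place 4, 6 left
bin 3: place 4, 2 left
bin 5: place 5, 10 left
bin 5: place 10, 0 left
bin 6: place 11, 4 left
bin 7: place 9, 6 left
bin 7: place 5, 1 left
bin 8: place 5, 10 left
bin 8: place 7, 3 left
8 bins × 15 = 120; used 105; unused 15.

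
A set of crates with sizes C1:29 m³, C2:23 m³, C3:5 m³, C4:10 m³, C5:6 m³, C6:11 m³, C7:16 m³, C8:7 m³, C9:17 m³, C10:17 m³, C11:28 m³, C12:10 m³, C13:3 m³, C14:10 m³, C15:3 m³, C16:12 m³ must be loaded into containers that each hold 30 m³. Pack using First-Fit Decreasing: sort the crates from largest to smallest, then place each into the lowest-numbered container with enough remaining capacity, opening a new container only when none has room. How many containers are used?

Sorted descending: 29, 28, 23, 17, 17, 16, 12, 11, 10, 10, 10, 7, 6, 5, 3, 3.
29 m³ → container 1 (remaining 1 m³)
28 m³ → container 2 (remaining 2 m³)
23 m³ → container 3 (remaining 7 m³)
17 m³ → container 4 (remaining 13 m³)
17 m³ → container 5 (remaining 13 m³)
16 m³ → container 6 (remaining 14 m³)
12 m³ → container 4 (remaining 1 m³)
11 m³ → container 5 (remaining 2 m³)
10 m³ → container 6 (remaining 4 m³)
10 m³ → container 7 (remaining 20 m³)
10 m³ → container 7 (remaining 10 m³)
7 m³ → container 3 (remaining 0 m³)
6 m³ → container 7 (remaining 4 m³)
5 m³ → container 8 (remaining 25 m³)
3 m³ → container 6 (remaining 1 m³)
3 m³ → container 7 (remaining 1 m³)

8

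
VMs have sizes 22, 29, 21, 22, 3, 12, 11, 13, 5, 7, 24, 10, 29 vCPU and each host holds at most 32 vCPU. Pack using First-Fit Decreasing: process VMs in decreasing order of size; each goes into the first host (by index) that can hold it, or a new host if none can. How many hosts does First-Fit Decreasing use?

Sorted descending: 29, 29, 24, 22, 22, 21, 13, 12, 11, 10, 7, 5, 3.
29 vCPU → host 1 (remaining 3 vCPU)
29 vCPU → host 2 (remaining 3 vCPU)
24 vCPU → host 3 (remaining 8 vCPU)
22 vCPU → host 4 (remaining 10 vCPU)
22 vCPU → host 5 (remaining 10 vCPU)
21 vCPU → host 6 (remaining 11 vCPU)
13 vCPU → host 7 (remaining 19 vCPU)
12 vCPU → host 7 (remaining 7 vCPU)
11 vCPU → host 6 (remaining 0 vCPU)
10 vCPU → host 4 (remaining 0 vCPU)
7 vCPU → host 3 (remaining 1 vCPU)
5 vCPU → host 5 (remaining 5 vCPU)
3 vCPU → host 1 (remaining 0 vCPU)

7 hosts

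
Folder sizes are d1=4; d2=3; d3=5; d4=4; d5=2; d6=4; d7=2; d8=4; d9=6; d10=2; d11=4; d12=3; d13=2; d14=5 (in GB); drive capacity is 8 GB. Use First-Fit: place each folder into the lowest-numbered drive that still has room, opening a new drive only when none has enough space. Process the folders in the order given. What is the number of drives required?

7

d1 (4 GB) → drive 1 (remaining 4 GB)
d2 (3 GB) → drive 1 (remaining 1 GB)
d3 (5 GB) → drive 2 (remaining 3 GB)
d4 (4 GB) → drive 3 (remaining 4 GB)
d5 (2 GB) → drive 2 (remaining 1 GB)
d6 (4 GB) → drive 3 (remaining 0 GB)
d7 (2 GB) → drive 4 (remaining 6 GB)
d8 (4 GB) → drive 4 (remaining 2 GB)
d9 (6 GB) → drive 5 (remaining 2 GB)
d10 (2 GB) → drive 4 (remaining 0 GB)
d11 (4 GB) → drive 6 (remaining 4 GB)
d12 (3 GB) → drive 6 (remaining 1 GB)
d13 (2 GB) → drive 5 (remaining 0 GB)
d14 (5 GB) → drive 7 (remaining 3 GB)
Final drives: [4,3] [5,2] [4,4] [2,4,2] [6,2] [4,3] [5].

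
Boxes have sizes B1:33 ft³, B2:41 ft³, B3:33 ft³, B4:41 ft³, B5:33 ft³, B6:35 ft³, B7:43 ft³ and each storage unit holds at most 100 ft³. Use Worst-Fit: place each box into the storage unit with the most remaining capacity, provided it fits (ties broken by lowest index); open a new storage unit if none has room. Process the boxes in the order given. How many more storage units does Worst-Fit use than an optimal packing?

1

Worst-Fit: [33,41] [33,41] [33,35] [43] → 4 storage units.
Total size 259 ft³; any packing needs at least ⌈259/100⌉ = 3 storage units.
An optimal packing achieves that bound: [43,41] [41,35] [33,33,33] → 3 storage units.
Excess: 4 − 3 = 1.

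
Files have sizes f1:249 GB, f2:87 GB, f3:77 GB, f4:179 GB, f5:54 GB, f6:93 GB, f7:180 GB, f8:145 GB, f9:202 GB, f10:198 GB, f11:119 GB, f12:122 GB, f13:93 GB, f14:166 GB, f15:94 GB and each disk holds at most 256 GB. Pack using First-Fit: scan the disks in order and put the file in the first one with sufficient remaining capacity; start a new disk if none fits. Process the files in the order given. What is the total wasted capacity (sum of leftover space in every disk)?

502

disk 1: place f1 (249 GB), 7 GB left
disk 2: place f2 (87 GB), 169 GB left
disk 2: place f3 (77 GB), 92 GB left
disk 3: place f4 (179 GB), 77 GB left
disk 2: place f5 (54 GB), 38 GB left
disk 4: place f6 (93 GB), 163 GB left
disk 5: place f7 (180 GB), 76 GB left
disk 4: place f8 (145 GB), 18 GB left
disk 6: place f9 (202 GB), 54 GB left
disk 7: place f10 (198 GB), 58 GB left
disk 8: place f11 (119 GB), 137 GB left
disk 8: place f12 (122 GB), 15 GB left
disk 9: place f13 (93 GB), 163 GB left
disk 10: place f14 (166 GB), 90 GB left
disk 9: place f15 (94 GB), 69 GB left
10 disks × 256 GB = 2560 GB; used 2058 GB; unused 502 GB.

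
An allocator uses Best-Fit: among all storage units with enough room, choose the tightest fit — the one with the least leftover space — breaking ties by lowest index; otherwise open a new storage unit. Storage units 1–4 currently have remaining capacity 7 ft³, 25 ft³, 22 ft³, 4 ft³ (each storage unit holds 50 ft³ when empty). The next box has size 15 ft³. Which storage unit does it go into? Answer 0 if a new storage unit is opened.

3

Storage units with room: storage unit 2 (25 ft³), storage unit 3 (22 ft³).
Tightest fit is storage unit 3 with 22 ft³ free.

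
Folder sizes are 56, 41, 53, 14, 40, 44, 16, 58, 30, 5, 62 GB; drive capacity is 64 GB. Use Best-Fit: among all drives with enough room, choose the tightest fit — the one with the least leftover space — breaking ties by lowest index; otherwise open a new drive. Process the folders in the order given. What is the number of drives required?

8 drives

56 GB → drive 1 (remaining 8 GB)
41 GB → drive 2 (remaining 23 GB)
53 GB → drive 3 (remaining 11 GB)
14 GB → drive 2 (remaining 9 GB)
40 GB → drive 4 (remaining 24 GB)
44 GB → drive 5 (remaining 20 GB)
16 GB → drive 5 (remaining 4 GB)
58 GB → drive 6 (remaining 6 GB)
30 GB → drive 7 (remaining 34 GB)
5 GB → drive 6 (remaining 1 GB)
62 GB → drive 8 (remaining 2 GB)
Final drives: [56] [41,14] [53] [40] [44,16] [58,5] [30] [62].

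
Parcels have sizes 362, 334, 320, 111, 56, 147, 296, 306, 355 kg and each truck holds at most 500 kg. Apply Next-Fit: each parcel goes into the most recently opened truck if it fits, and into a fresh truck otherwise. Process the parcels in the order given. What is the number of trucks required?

truck 1: place 362 kg, 138 kg left
truck 2: place 334 kg, 166 kg left
truck 3: place 320 kg, 180 kg left
truck 3: place 111 kg, 69 kg left
truck 3: place 56 kg, 13 kg left
truck 4: place 147 kg, 353 kg left
truck 4: place 296 kg, 57 kg left
truck 5: place 306 kg, 194 kg left
truck 6: place 355 kg, 145 kg left

6 trucks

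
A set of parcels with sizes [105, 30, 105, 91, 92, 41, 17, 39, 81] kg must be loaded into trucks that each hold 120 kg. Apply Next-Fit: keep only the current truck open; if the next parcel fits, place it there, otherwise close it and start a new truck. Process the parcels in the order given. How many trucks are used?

7 trucks

Put 105 kg in truck 1; 15 kg remain.
Put 30 kg in truck 2; 90 kg remain.
Put 105 kg in truck 3; 15 kg remain.
Put 91 kg in truck 4; 29 kg remain.
Put 92 kg in truck 5; 28 kg remain.
Put 41 kg in truck 6; 79 kg remain.
Put 17 kg in truck 6; 62 kg remain.
Put 39 kg in truck 6; 23 kg remain.
Put 81 kg in truck 7; 39 kg remain.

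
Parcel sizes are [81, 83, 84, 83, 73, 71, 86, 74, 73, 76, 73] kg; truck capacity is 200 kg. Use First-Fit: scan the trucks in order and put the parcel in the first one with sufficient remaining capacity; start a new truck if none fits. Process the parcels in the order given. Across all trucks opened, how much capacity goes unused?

343

Put 81 kg in truck 1; 119 kg remain.
Put 83 kg in truck 1; 36 kg remain.
Put 84 kg in truck 2; 116 kg remain.
Put 83 kg in truck 2; 33 kg remain.
Put 73 kg in truck 3; 127 kg remain.
Put 71 kg in truck 3; 56 kg remain.
Put 86 kg in truck 4; 114 kg remain.
Put 74 kg in truck 4; 40 kg remain.
Put 73 kg in truck 5; 127 kg remain.
Put 76 kg in truck 5; 51 kg remain.
Put 73 kg in truck 6; 127 kg remain.
6 trucks × 200 kg = 1200 kg; used 857 kg; unused 343 kg.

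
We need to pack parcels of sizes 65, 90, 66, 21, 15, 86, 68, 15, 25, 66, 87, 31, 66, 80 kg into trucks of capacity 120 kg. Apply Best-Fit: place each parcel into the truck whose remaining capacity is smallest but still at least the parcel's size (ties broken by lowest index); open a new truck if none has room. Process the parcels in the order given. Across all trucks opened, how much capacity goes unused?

299

65 kg → truck 1 (remaining 55 kg)
90 kg → truck 2 (remaining 30 kg)
66 kg → truck 3 (remaining 54 kg)
21 kg → truck 2 (remaining 9 kg)
15 kg → truck 3 (remaining 39 kg)
86 kg → truck 4 (remaining 34 kg)
68 kg → truck 5 (remaining 52 kg)
15 kg → truck 4 (remaining 19 kg)
25 kg → truck 3 (remaining 14 kg)
66 kg → truck 6 (remaining 54 kg)
87 kg → truck 7 (remaining 33 kg)
31 kg → truck 7 (remaining 2 kg)
66 kg → truck 8 (remaining 54 kg)
80 kg → truck 9 (remaining 40 kg)
9 trucks × 120 kg = 1080 kg; used 781 kg; unused 299 kg.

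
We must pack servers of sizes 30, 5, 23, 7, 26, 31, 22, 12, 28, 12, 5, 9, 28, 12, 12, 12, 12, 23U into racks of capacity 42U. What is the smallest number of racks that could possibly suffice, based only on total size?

Total size = 30 + 5 + 23 + 7 + 26 + 31 + 22 + 12 + 28 + 12 + 5 + 9 + 28 + 12 + 12 + 12 + 12 + 23 = 309U.
⌈309 / 42⌉ = 8.

8 racks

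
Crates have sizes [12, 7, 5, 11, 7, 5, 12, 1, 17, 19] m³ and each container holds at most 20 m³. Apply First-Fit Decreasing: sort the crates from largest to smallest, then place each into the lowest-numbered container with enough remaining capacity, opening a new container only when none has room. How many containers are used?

Sorted descending: 19, 17, 12, 12, 11, 7, 7, 5, 5, 1.
Put 19 m³ in container 1; 1 m³ remain.
Put 17 m³ in container 2; 3 m³ remain.
Put 12 m³ in container 3; 8 m³ remain.
Put 12 m³ in container 4; 8 m³ remain.
Put 11 m³ in container 5; 9 m³ remain.
Put 7 m³ in container 3; 1 m³ remain.
Put 7 m³ in container 4; 1 m³ remain.
Put 5 m³ in container 5; 4 m³ remain.
Put 5 m³ in container 6; 15 m³ remain.
Put 1 m³ in container 1; 0 m³ remain.
Final containers: [19,1] [17] [12,7] [12,7] [11,5] [5].

6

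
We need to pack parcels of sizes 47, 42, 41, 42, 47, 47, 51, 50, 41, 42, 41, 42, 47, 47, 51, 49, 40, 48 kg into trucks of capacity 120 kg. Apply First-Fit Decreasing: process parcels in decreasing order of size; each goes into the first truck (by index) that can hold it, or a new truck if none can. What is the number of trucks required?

Sorted descending: 51, 51, 50, 49, 48, 47, 47, 47, 47, 47, 42, 42, 42, 42, 41, 41, 41, 40.
Put 51 kg in truck 1; 69 kg remain.
Put 51 kg in truck 1; 18 kg remain.
Put 50 kg in truck 2; 70 kg remain.
Put 49 kg in truck 2; 21 kg remain.
Put 48 kg in truck 3; 72 kg remain.
Put 47 kg in truck 3; 25 kg remain.
Put 47 kg in truck 4; 73 kg remain.
Put 47 kg in truck 4; 26 kg remain.
Put 47 kg in truck 5; 73 kg remain.
Put 47 kg in truck 5; 26 kg remain.
Put 42 kg in truck 6; 78 kg remain.
Put 42 kg in truck 6; 36 kg remain.
Put 42 kg in truck 7; 78 kg remain.
Put 42 kg in truck 7; 36 kg remain.
Put 41 kg in truck 8; 79 kg remain.
Put 41 kg in truck 8; 38 kg remain.
Put 41 kg in truck 9; 79 kg remain.
Put 40 kg in truck 9; 39 kg remain.
Final trucks: [51,51] [50,49] [48,47] [47,47] [47,47] [42,42] [42,42] [41,41] [41,40].

9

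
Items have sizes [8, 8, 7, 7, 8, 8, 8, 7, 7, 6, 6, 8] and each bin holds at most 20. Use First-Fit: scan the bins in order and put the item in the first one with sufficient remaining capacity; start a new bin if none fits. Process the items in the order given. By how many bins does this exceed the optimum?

1

First-Fit: [8,8] [7,7,6] [8,8] [8,7] [7,6] [8] → 6 bins.
Total size 88; any packing needs at least ⌈88/20⌉ = 5 bins.
An optimal packing achieves that bound: [8,8] [8,8] [8,8] [7,7,6] [7,7,6] → 5 bins.
Excess: 6 − 5 = 1.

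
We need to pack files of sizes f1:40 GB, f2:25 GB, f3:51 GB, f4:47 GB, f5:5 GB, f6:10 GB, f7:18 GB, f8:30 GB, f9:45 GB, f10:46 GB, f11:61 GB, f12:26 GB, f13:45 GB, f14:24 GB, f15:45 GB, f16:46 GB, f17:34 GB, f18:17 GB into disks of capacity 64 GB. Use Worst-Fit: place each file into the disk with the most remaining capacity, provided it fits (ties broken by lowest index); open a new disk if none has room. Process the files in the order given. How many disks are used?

disk 1: place f1 (40 GB), 24 GB left
disk 2: place f2 (25 GB), 39 GB left
disk 3: place f3 (51 GB), 13 GB left
disk 4: place f4 (47 GB), 17 GB left
disk 2: place f5 (5 GB), 34 GB left
disk 2: place f6 (10 GB), 24 GB left
disk 1: place f7 (18 GB), 6 GB left
disk 5: place f8 (30 GB), 34 GB left
disk 6: place f9 (45 GB), 19 GB left
disk 7: place f10 (46 GB), 18 GB left
disk 8: place f11 (61 GB), 3 GB left
disk 5: place f12 (26 GB), 8 GB left
disk 9: place f13 (45 GB), 19 GB left
disk 2: place f14 (24 GB), 0 GB left
disk 10: place f15 (45 GB), 19 GB left
disk 11: place f16 (46 GB), 18 GB left
disk 12: place f17 (34 GB), 30 GB left
disk 12: place f18 (17 GB), 13 GB left

12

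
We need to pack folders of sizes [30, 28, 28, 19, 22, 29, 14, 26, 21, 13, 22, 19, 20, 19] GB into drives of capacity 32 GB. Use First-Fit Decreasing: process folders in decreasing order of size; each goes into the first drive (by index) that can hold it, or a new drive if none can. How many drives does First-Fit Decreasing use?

13 drives

Sorted descending: 30, 29, 28, 28, 26, 22, 22, 21, 20, 19, 19, 19, 14, 13.
30 GB → drive 1 (remaining 2 GB)
29 GB → drive 2 (remaining 3 GB)
28 GB → drive 3 (remaining 4 GB)
28 GB → drive 4 (remaining 4 GB)
26 GB → drive 5 (remaining 6 GB)
22 GB → drive 6 (remaining 10 GB)
22 GB → drive 7 (remaining 10 GB)
21 GB → drive 8 (remaining 11 GB)
20 GB → drive 9 (remaining 12 GB)
19 GB → drive 10 (remaining 13 GB)
19 GB → drive 11 (remaining 13 GB)
19 GB → drive 12 (remaining 13 GB)
14 GB → drive 13 (remaining 18 GB)
13 GB → drive 10 (remaining 0 GB)
Final drives: [30] [29] [28] [28] [26] [22] [22] [21] [20] [19,13] [19] [19] [14].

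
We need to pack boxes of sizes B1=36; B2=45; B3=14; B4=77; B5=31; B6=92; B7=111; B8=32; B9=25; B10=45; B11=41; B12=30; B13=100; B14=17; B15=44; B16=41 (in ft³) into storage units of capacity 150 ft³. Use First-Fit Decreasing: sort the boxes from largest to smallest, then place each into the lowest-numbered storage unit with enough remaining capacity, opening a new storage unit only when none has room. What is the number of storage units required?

Sorted descending: 111, 100, 92, 77, 45, 45, 44, 41, 41, 36, 32, 31, 30, 25, 17, 14.
Put 111 ft³ in storage unit 1; 39 ft³ remain.
Put 100 ft³ in storage unit 2; 50 ft³ remain.
Put 92 ft³ in storage unit 3; 58 ft³ remain.
Put 77 ft³ in storage unit 4; 73 ft³ remain.
Put 45 ft³ in storage unit 2; 5 ft³ remain.
Put 45 ft³ in storage unit 3; 13 ft³ remain.
Put 44 ft³ in storage unit 4; 29 ft³ remain.
Put 41 ft³ in storage unit 5; 109 ft³ remain.
Put 41 ft³ in storage unit 5; 68 ft³ remain.
Put 36 ft³ in storage unit 1; 3 ft³ remain.
Put 32 ft³ in storage unit 5; 36 ft³ remain.
Put 31 ft³ in storage unit 5; 5 ft³ remain.
Put 30 ft³ in storage unit 6; 120 ft³ remain.
Put 25 ft³ in storage unit 4; 4 ft³ remain.
Put 17 ft³ in storage unit 6; 103 ft³ remain.
Put 14 ft³ in storage unit 6; 89 ft³ remain.

6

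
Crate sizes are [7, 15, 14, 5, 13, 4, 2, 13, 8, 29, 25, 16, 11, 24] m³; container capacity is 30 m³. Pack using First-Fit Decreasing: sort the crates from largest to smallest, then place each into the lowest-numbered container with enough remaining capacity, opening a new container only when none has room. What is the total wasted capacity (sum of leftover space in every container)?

Sorted descending: 29, 25, 24, 16, 15, 14, 13, 13, 11, 8, 7, 5, 4, 2.
Put 29 m³ in container 1; 1 m³ remain.
Put 25 m³ in container 2; 5 m³ remain.
Put 24 m³ in container 3; 6 m³ remain.
Put 16 m³ in container 4; 14 m³ remain.
Put 15 m³ in container 5; 15 m³ remain.
Put 14 m³ in container 4; 0 m³ remain.
Put 13 m³ in container 5; 2 m³ remain.
Put 13 m³ in container 6; 17 m³ remain.
Put 11 m³ in container 6; 6 m³ remain.
Put 8 m³ in container 7; 22 m³ remain.
Put 7 m³ in container 7; 15 m³ remain.
Put 5 m³ in container 2; 0 m³ remain.
Put 4 m³ in container 3; 2 m³ remain.
Put 2 m³ in container 3; 0 m³ remain.
7 containers × 30 m³ = 210 m³; used 186 m³; unused 24 m³.

24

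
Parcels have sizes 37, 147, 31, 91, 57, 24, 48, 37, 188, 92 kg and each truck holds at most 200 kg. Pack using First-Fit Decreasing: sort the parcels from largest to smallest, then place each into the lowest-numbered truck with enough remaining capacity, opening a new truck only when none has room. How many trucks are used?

Sorted descending: 188, 147, 92, 91, 57, 48, 37, 37, 31, 24.
188 kg → truck 1 (remaining 12 kg)
147 kg → truck 2 (remaining 53 kg)
92 kg → truck 3 (remaining 108 kg)
91 kg → truck 3 (remaining 17 kg)
57 kg → truck 4 (remaining 143 kg)
48 kg → truck 2 (remaining 5 kg)
37 kg → truck 4 (remaining 106 kg)
37 kg → truck 4 (remaining 69 kg)
31 kg → truck 4 (remaining 38 kg)
24 kg → truck 4 (remaining 14 kg)

4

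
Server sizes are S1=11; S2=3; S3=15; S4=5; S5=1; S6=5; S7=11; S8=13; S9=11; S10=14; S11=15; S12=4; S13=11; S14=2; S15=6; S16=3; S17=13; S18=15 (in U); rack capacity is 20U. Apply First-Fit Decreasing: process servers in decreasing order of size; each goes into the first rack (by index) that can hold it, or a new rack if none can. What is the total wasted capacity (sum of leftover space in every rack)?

Sorted descending: 15, 15, 15, 14, 13, 13, 11, 11, 11, 11, 6, 5, 5, 4, 3, 3, 2, 1.
Put 15U in rack 1; 5U remain.
Put 15U in rack 2; 5U remain.
Put 15U in rack 3; 5U remain.
Put 14U in rack 4; 6U remain.
Put 13U in rack 5; 7U remain.
Put 13U in rack 6; 7U remain.
Put 11U in rack 7; 9U remain.
Put 11U in rack 8; 9U remain.
Put 11U in rack 9; 9U remain.
Put 11U in rack 10; 9U remain.
Put 6U in rack 4; 0U remain.
Put 5U in rack 1; 0U remain.
Put 5U in rack 2; 0U remain.
Put 4U in rack 3; 1U remain.
Put 3U in rack 5; 4U remain.
Put 3U in rack 5; 1U remain.
Put 2U in rack 6; 5U remain.
Put 1U in rack 3; 0U remain.
10 racks × 20U = 200U; used 158U; unused 42U.

42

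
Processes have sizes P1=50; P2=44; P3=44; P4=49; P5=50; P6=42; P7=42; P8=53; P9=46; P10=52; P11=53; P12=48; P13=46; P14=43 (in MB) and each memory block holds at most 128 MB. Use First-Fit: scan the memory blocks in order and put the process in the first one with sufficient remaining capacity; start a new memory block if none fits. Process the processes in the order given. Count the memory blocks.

Put P1 (50 MB) in memory block 1; 78 MB remain.
Put P2 (44 MB) in memory block 1; 34 MB remain.
Put P3 (44 MB) in memory block 2; 84 MB remain.
Put P4 (49 MB) in memory block 2; 35 MB remain.
Put P5 (50 MB) in memory block 3; 78 MB remain.
Put P6 (42 MB) in memory block 3; 36 MB remain.
Put P7 (42 MB) in memory block 4; 86 MB remain.
Put P8 (53 MB) in memory block 4; 33 MB remain.
Put P9 (46 MB) in memory block 5; 82 MB remain.
Put P10 (52 MB) in memory block 5; 30 MB remain.
Put P11 (53 MB) in memory block 6; 75 MB remain.
Put P12 (48 MB) in memory block 6; 27 MB remain.
Put P13 (46 MB) in memory block 7; 82 MB remain.
Put P14 (43 MB) in memory block 7; 39 MB remain.
Final memory blocks: [50,44] [44,49] [50,42] [42,53] [46,52] [53,48] [46,43].

7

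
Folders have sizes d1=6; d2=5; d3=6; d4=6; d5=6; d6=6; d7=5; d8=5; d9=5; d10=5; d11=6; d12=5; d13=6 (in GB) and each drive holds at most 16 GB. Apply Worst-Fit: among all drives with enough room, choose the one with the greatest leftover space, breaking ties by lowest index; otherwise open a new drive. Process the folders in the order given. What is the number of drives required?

Put d1 (6 GB) in drive 1; 10 GB remain.
Put d2 (5 GB) in drive 1; 5 GB remain.
Put d3 (6 GB) in drive 2; 10 GB remain.
Put d4 (6 GB) in drive 2; 4 GB remain.
Put d5 (6 GB) in drive 3; 10 GB remain.
Put d6 (6 GB) in drive 3; 4 GB remain.
Put d7 (5 GB) in drive 1; 0 GB remain.
Put d8 (5 GB) in drive 4; 11 GB remain.
Put d9 (5 GB) in drive 4; 6 GB remain.
Put d10 (5 GB) in drive 4; 1 GB remain.
Put d11 (6 GB) in drive 5; 10 GB remain.
Put d12 (5 GB) in drive 5; 5 GB remain.
Put d13 (6 GB) in drive 6; 10 GB remain.
Final drives: [6,5,5] [6,6] [6,6] [5,5,5] [6,5] [6].

6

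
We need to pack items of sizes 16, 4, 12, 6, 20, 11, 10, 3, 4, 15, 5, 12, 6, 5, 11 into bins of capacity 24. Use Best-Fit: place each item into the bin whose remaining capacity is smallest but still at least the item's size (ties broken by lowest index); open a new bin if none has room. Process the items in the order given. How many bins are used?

16 → bin 1 (remaining 8)
4 → bin 1 (remaining 4)
12 → bin 2 (remaining 12)
6 → bin 2 (remaining 6)
20 → bin 3 (remaining 4)
11 → bin 4 (remaining 13)
10 → bin 4 (remaining 3)
3 → bin 4 (remaining 0)
4 → bin 1 (remaining 0)
15 → bin 5 (remaining 9)
5 → bin 2 (remaining 1)
12 → bin 6 (remaining 12)
6 → bin 5 (remaining 3)
5 → bin 6 (remaining 7)
11 → bin 7 (remaining 13)
Final bins: [16,4,4] [12,6,5] [20] [11,10,3] [15,6] [12,5] [11].

7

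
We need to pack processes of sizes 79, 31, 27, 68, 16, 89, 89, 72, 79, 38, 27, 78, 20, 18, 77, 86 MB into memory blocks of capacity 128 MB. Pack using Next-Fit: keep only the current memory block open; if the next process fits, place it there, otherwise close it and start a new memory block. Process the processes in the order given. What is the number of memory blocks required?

Put 79 MB in memory block 1; 49 MB remain.
Put 31 MB in memory block 1; 18 MB remain.
Put 27 MB in memory block 2; 101 MB remain.
Put 68 MB in memory block 2; 33 MB remain.
Put 16 MB in memory block 2; 17 MB remain.
Put 89 MB in memory block 3; 39 MB remain.
Put 89 MB in memory block 4; 39 MB remain.
Put 72 MB in memory block 5; 56 MB remain.
Put 79 MB in memory block 6; 49 MB remain.
Put 38 MB in memory block 6; 11 MB remain.
Put 27 MB in memory block 7; 101 MB remain.
Put 78 MB in memory block 7; 23 MB remain.
Put 20 MB in memory block 7; 3 MB remain.
Put 18 MB in memory block 8; 110 MB remain.
Put 77 MB in memory block 8; 33 MB remain.
Put 86 MB in memory block 9; 42 MB remain.

9 memory blocks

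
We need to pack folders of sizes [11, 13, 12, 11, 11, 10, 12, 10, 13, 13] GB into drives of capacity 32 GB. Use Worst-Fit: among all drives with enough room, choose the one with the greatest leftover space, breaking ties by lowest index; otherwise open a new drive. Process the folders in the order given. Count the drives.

5

11 GB → drive 1 (remaining 21 GB)
13 GB → drive 1 (remaining 8 GB)
12 GB → drive 2 (remaining 20 GB)
11 GB → drive 2 (remaining 9 GB)
11 GB → drive 3 (remaining 21 GB)
10 GB → drive 3 (remaining 11 GB)
12 GB → drive 4 (remaining 20 GB)
10 GB → drive 4 (remaining 10 GB)
13 GB → drive 5 (remaining 19 GB)
13 GB → drive 5 (remaining 6 GB)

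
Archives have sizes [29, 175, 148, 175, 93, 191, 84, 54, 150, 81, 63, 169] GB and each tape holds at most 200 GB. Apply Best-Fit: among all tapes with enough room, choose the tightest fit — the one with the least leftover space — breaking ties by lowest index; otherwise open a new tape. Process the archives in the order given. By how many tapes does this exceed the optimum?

0

Best-Fit: [29,148] [175] [175] [93,84] [191] [54,81,63] [150] [169] → 8 tapes.
Total size 1412 GB; any packing needs at least ⌈1412/200⌉ = 8 tapes.
So 8 is already optimal.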